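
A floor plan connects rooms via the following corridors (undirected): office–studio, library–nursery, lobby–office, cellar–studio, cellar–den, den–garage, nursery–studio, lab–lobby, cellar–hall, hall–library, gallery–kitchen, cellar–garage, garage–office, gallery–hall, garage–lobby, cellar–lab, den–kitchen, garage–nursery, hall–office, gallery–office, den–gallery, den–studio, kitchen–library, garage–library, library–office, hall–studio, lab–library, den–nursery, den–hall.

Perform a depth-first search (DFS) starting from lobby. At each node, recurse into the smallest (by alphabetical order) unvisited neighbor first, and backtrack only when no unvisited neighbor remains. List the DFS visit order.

lobby garage cellar den gallery hall library kitchen lab nursery studio office

Visit lobby
lobby → garage
garage → cellar
cellar → den
den → gallery
gallery → hall
hall → library
library → kitchen
library → lab
library → nursery
nursery → studio
studio → office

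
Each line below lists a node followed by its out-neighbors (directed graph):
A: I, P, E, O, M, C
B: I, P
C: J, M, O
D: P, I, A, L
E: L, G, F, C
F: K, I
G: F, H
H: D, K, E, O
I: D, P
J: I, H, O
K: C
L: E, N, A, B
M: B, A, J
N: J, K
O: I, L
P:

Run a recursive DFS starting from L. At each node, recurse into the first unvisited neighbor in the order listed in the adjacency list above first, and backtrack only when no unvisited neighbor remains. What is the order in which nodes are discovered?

Visit L
L → E
E → G
G → F
F → K
K → C
C → J
J → I
I → D
D → P
D → A
A → O
A → M
M → B
J → H
L → N

L E G F K C J I D P A O M B H N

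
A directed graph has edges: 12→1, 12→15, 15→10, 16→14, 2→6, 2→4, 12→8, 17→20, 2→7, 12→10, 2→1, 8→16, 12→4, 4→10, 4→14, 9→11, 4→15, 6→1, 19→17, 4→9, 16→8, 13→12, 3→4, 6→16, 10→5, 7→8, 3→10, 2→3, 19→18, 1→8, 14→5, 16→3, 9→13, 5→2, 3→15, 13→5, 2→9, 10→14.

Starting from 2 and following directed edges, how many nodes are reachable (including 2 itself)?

16

BFS from 2 visits: 2, 1, 3, 4, 6, 7, 9, 8, 10, 15, 14, 16, 11, 13, 5, 12
Reachable nodes: 16 of 20 total.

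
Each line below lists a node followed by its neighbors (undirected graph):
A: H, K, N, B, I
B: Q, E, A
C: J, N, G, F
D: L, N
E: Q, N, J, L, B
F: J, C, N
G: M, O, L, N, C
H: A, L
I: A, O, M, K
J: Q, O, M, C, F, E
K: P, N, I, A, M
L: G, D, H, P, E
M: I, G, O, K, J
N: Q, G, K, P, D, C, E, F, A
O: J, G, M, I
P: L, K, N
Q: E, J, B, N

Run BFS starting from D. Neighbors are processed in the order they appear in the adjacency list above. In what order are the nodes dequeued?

Visit D; enqueue L, N → queue [L, N]
Visit L; enqueue G, H, P, E → queue [N, G, H, P, E]
Visit N; enqueue Q, K, C, F, A → queue [G, H, P, E, Q, K, C, F, A]
Visit G; enqueue M, O → queue [H, P, E, Q, K, C, F, A, M, O]
Visit H → queue [P, E, Q, K, C, F, A, M, O]
Visit P → queue [E, Q, K, C, F, A, M, O]
Visit E; enqueue J, B → queue [Q, K, C, F, A, M, O, J, B]
Visit Q → queue [K, C, F, A, M, O, J, B]
Visit K; enqueue I → queue [C, F, A, M, O, J, B, I]
Visit C → queue [F, A, M, O, J, B, I]
Visit F → queue [A, M, O, J, B, I]
Visit A → queue [M, O, J, B, I]
Visit M → queue [O, J, B, I]
Visit O → queue [J, B, I]
Visit J → queue [B, I]
Visit B → queue [I]
Visit I → queue []

D L N G H P E Q K C F A M O J B I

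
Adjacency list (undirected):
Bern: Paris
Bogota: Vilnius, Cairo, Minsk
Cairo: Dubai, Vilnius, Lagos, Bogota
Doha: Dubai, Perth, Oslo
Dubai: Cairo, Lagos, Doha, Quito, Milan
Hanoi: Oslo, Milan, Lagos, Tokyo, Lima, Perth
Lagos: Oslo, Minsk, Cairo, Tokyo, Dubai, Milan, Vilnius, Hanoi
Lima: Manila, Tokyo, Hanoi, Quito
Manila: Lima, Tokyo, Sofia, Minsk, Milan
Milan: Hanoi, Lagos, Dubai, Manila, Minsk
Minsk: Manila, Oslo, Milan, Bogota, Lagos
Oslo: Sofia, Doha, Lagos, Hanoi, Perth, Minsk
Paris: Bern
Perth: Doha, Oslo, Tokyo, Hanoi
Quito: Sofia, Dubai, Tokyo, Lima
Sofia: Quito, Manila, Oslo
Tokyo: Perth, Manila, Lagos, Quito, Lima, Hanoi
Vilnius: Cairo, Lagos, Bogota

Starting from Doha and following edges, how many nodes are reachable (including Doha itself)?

BFS from Doha visits: Doha, Dubai, Perth, Oslo, Cairo, Lagos, Quito, Milan, Tokyo, Hanoi, Sofia, Minsk, Vilnius, Bogota, Lima, Manila
Reachable nodes: 16 of 18 total.

16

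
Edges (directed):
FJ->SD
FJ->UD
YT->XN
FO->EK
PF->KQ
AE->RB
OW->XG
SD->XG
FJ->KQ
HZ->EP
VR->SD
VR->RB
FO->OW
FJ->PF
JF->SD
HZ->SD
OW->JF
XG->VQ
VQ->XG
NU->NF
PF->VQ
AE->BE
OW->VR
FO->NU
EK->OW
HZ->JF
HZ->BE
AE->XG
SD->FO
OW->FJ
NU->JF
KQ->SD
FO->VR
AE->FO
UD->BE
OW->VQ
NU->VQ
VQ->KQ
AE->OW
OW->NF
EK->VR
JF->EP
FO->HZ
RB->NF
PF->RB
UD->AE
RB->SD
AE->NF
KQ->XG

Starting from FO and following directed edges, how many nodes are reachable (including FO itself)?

19

BFS from FO visits: FO, VR, OW, NU, HZ, EK, SD, RB, XG, VQ, NF, JF, FJ, EP, BE, KQ, UD, PF, AE
Reachable nodes: 19 of 21 total.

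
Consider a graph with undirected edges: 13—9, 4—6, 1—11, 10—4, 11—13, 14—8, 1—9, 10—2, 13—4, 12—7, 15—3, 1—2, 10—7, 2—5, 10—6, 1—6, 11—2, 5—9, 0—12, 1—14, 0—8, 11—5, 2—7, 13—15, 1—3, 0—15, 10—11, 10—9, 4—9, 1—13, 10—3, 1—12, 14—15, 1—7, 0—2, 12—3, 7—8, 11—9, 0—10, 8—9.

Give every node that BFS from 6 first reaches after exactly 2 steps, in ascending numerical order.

0, 2, 3, 7, 9, 11, 12, 13, 14

Level 0: 6
Level 1: 1, 4, 10
Level 2: 0, 2, 3, 7, 9, 11, 12, 13, 14
Level 3: 5, 8, 15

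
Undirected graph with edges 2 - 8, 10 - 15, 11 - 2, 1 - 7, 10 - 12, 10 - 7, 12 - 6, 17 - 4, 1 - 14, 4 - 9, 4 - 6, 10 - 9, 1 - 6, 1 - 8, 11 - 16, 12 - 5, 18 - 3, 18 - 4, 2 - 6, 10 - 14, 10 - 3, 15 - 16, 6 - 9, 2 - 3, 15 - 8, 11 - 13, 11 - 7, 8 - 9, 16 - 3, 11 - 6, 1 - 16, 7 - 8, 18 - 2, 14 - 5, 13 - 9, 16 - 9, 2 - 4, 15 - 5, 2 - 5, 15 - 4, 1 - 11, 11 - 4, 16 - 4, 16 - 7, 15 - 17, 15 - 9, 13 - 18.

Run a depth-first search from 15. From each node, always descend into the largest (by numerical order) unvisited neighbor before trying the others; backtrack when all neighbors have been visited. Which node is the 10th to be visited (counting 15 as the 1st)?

Visit 15
15 → 17
17 → 4
4 → 18
18 → 13
13 → 11
11 → 16
16 → 9
9 → 10
10 → 14
14 → 5
5 → 12
12 → 6
6 → 2
2 → 8
8 → 7
7 → 1
2 → 3

Visit order: 15, 17, 4, 18, 13, 11, 16, 9, 10, 14, 5, 12, 6, 2, 8, 7, 1, 3

14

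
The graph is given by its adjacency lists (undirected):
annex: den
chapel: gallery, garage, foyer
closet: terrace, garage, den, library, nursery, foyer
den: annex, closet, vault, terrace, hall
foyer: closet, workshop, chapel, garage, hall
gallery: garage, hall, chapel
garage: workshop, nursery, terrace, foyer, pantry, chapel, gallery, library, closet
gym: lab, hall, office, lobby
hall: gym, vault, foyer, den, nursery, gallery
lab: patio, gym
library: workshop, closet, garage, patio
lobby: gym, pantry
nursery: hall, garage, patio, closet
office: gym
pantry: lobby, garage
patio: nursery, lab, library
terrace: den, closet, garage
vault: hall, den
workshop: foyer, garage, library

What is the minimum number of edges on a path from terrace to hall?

2

Level 0: terrace
Level 1: closet, den, garage
Level 2: annex, chapel, foyer, gallery, hall, library, nursery, pantry, vault, workshop
Level 3: gym, lobby, patio
Level 4: lab, office
hall first appears at level 2.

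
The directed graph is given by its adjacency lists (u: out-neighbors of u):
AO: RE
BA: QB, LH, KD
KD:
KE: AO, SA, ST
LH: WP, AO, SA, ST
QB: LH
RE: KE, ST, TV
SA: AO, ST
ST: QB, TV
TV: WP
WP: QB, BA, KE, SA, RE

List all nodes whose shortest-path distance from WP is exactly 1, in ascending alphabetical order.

Level 0: WP
Level 1: BA, KE, QB, RE, SA
Level 2: AO, KD, LH, ST, TV

BA, KE, QB, RE, SA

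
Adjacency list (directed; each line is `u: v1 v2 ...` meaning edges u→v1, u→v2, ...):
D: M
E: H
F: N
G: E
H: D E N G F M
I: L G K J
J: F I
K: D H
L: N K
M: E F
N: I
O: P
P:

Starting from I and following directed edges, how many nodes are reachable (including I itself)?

BFS from I visits: I, L, K, J, G, N, H, D, F, E, M
Reachable nodes: 11 of 13 total.

11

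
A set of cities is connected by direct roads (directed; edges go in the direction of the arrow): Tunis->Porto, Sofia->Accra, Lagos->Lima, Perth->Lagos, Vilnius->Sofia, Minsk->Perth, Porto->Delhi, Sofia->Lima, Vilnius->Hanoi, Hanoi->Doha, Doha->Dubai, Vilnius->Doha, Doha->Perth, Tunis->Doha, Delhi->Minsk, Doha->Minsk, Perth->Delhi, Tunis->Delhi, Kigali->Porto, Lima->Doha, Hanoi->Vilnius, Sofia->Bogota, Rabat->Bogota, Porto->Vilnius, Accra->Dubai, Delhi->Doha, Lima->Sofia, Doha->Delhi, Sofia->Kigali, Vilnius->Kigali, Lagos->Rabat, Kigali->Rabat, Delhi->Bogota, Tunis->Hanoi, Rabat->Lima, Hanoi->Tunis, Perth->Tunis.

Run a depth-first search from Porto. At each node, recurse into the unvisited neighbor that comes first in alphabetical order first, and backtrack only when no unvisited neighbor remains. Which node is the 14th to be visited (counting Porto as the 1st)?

Tunis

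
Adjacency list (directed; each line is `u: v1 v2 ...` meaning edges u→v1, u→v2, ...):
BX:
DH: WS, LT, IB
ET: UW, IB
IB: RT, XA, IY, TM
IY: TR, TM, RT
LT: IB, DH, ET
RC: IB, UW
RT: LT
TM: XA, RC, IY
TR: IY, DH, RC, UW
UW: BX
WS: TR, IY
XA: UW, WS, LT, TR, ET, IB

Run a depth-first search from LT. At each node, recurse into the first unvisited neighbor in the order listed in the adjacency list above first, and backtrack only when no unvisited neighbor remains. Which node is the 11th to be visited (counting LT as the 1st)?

Visit LT
LT → IB
IB → RT
IB → XA
XA → UW
UW → BX
XA → WS
WS → TR
TR → IY
IY → TM
TM → RC
TR → DH
XA → ET

Visit order: LT, IB, RT, XA, UW, BX, WS, TR, IY, TM, RC, DH, ET

RC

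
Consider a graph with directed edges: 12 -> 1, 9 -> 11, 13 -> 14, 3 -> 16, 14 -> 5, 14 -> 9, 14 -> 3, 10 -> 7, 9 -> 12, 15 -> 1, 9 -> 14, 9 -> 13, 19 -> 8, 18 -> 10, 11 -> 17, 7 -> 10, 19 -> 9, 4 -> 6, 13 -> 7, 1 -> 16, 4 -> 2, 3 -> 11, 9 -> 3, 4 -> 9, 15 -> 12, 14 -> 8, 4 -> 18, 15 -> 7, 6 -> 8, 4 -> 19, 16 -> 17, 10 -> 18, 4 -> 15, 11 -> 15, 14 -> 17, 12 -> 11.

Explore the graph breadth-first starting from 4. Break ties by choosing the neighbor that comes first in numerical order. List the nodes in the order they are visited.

Visit 4; enqueue 2, 6, 9, 15, 18, 19 → queue [2, 6, 9, 15, 18, 19]
Visit 2 → queue [6, 9, 15, 18, 19]
Visit 6; enqueue 8 → queue [9, 15, 18, 19, 8]
Visit 9; enqueue 3, 11, 12, 13, 14 → queue [15, 18, 19, 8, 3, 11, 12, 13, 14]
Visit 15; enqueue 1, 7 → queue [18, 19, 8, 3, 11, 12, 13, 14, 1, 7]
Visit 18; enqueue 10 → queue [19, 8, 3, 11, 12, 13, 14, 1, 7, 10]
Visit 19 → queue [8, 3, 11, 12, 13, 14, 1, 7, 10]
Visit 8 → queue [3, 11, 12, 13, 14, 1, 7, 10]
Visit 3; enqueue 16 → queue [11, 12, 13, 14, 1, 7, 10, 16]
Visit 11; enqueue 17 → queue [12, 13, 14, 1, 7, 10, 16, 17]
Visit 12 → queue [13, 14, 1, 7, 10, 16, 17]
Visit 13 → queue [14, 1, 7, 10, 16, 17]
Visit 14; enqueue 5 → queue [1, 7, 10, 16, 17, 5]
Visit 1 → queue [7, 10, 16, 17, 5]
Visit 7 → queue [10, 16, 17, 5]
Visit 10 → queue [16, 17, 5]
Visit 16 → queue [17, 5]
Visit 17 → queue [5]
Visit 5 → queue []

4, 2, 6, 9, 15, 18, 19, 8, 3, 11, 12, 13, 14, 1, 7, 10, 16, 17, 5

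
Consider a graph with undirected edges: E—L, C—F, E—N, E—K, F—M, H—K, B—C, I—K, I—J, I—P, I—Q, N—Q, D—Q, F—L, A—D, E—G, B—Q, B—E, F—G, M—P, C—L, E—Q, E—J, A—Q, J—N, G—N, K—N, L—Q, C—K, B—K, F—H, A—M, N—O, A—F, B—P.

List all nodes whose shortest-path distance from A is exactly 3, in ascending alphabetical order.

J, K, O

Level 0: A
Level 1: D, F, M, Q
Level 2: B, C, E, G, H, I, L, N, P
Level 3: J, K, O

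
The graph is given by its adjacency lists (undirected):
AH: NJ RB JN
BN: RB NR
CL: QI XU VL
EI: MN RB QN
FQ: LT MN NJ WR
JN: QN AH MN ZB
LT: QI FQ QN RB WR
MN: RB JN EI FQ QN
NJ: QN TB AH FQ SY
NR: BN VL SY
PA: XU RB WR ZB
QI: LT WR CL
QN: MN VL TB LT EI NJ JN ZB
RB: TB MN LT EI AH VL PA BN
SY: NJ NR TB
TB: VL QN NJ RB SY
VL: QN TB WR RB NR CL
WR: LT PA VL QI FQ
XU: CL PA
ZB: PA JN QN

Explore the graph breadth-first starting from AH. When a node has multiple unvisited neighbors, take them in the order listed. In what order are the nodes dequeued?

AH, NJ, RB, JN, QN, TB, FQ, SY, MN, LT, EI, VL, PA, BN, ZB, WR, NR, QI, CL, XU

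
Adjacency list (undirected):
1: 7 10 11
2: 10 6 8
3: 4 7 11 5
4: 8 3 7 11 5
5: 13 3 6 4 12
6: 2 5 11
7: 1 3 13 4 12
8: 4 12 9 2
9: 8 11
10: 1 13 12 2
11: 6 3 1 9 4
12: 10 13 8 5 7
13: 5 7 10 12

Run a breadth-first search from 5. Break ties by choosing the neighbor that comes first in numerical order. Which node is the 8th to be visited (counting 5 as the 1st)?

Visit 5; enqueue 3, 4, 6, 12, 13 → queue [3, 4, 6, 12, 13]
Visit 3; enqueue 7, 11 → queue [4, 6, 12, 13, 7, 11]
Visit 4; enqueue 8 → queue [6, 12, 13, 7, 11, 8]
Visit 6; enqueue 2 → queue [12, 13, 7, 11, 8, 2]
Visit 12; enqueue 10 → queue [13, 7, 11, 8, 2, 10]
Visit 13 → queue [7, 11, 8, 2, 10]
Visit 7; enqueue 1 → queue [11, 8, 2, 10, 1]
Visit 11; enqueue 9 → queue [8, 2, 10, 1, 9]
Visit 8 → queue [2, 10, 1, 9]
Visit 2 → queue [10, 1, 9]
Visit 10 → queue [1, 9]
Visit 1 → queue [9]
Visit 9 → queue []

Visit order: 5, 3, 4, 6, 12, 13, 7, 11, 8, 2, 10, 1, 9

11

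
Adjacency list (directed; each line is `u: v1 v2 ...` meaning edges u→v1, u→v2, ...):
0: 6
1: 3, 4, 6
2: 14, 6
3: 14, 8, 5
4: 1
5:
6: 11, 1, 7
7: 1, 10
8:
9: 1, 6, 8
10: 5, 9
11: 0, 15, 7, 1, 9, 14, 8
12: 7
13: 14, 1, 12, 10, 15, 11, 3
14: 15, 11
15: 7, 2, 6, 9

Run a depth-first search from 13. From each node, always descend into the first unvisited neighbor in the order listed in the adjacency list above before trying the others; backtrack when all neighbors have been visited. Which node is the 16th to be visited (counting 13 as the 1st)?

Visit 13
13 → 14
14 → 15
15 → 7
7 → 1
1 → 3
3 → 8
3 → 5
1 → 4
1 → 6
6 → 11
11 → 0
11 → 9
7 → 10
15 → 2
13 → 12

Visit order: 13, 14, 15, 7, 1, 3, 8, 5, 4, 6, 11, 0, 9, 10, 2, 12

12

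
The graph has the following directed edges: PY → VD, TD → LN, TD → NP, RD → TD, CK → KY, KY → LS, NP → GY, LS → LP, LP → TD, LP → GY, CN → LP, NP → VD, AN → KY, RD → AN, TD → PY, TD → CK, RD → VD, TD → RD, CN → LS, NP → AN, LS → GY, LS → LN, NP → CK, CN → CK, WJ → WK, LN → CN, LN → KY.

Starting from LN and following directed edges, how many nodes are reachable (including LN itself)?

BFS from LN visits: LN, CN, KY, CK, LP, LS, GY, TD, NP, PY, RD, AN, VD
Reachable nodes: 13 of 15 total.

13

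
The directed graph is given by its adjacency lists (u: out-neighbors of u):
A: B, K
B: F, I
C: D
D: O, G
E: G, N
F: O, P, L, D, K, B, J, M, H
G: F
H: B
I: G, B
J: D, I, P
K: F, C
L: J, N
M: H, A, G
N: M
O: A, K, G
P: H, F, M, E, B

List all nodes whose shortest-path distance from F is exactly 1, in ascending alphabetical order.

B, D, H, J, K, L, M, O, P

Level 0: F
Level 1: B, D, H, J, K, L, M, O, P
Level 2: A, C, E, G, I, N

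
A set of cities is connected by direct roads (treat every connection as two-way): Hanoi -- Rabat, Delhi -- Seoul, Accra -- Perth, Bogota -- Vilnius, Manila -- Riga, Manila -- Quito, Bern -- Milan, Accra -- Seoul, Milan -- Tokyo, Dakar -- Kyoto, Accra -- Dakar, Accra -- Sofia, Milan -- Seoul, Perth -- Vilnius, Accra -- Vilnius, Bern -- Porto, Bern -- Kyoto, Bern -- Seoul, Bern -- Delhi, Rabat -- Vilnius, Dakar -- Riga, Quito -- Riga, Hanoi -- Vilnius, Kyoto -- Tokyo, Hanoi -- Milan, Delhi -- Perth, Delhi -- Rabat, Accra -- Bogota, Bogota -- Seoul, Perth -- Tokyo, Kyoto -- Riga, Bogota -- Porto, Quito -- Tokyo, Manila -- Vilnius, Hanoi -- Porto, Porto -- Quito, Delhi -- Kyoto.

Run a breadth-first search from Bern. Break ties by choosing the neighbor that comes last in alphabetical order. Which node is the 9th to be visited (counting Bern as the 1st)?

Visit Bern; enqueue Seoul, Porto, Milan, Kyoto, Delhi → queue [Seoul, Porto, Milan, Kyoto, Delhi]
Visit Seoul; enqueue Bogota, Accra → queue [Porto, Milan, Kyoto, Delhi, Bogota, Accra]
Visit Porto; enqueue Quito, Hanoi → queue [Milan, Kyoto, Delhi, Bogota, Accra, Quito, Hanoi]
Visit Milan; enqueue Tokyo → queue [Kyoto, Delhi, Bogota, Accra, Quito, Hanoi, Tokyo]
Visit Kyoto; enqueue Riga, Dakar → queue [Delhi, Bogota, Accra, Quito, Hanoi, Tokyo, Riga, Dakar]
Visit Delhi; enqueue Rabat, Perth → queue [Bogota, Accra, Quito, Hanoi, Tokyo, Riga, Dakar, Rabat, Perth]
Visit Bogota; enqueue Vilnius → queue [Accra, Quito, Hanoi, Tokyo, Riga, Dakar, Rabat, Perth, Vilnius]
Visit Accra; enqueue Sofia → queue [Quito, Hanoi, Tokyo, Riga, Dakar, Rabat, Perth, Vilnius, Sofia]
Visit Quito; enqueue Manila → queue [Hanoi, Tokyo, Riga, Dakar, Rabat, Perth, Vilnius, Sofia, Manila]
Visit Hanoi → queue [Tokyo, Riga, Dakar, Rabat, Perth, Vilnius, Sofia, Manila]
Visit Tokyo → queue [Riga, Dakar, Rabat, Perth, Vilnius, Sofia, Manila]
Visit Riga → queue [Dakar, Rabat, Perth, Vilnius, Sofia, Manila]
Visit Dakar → queue [Rabat, Perth, Vilnius, Sofia, Manila]
Visit Rabat → queue [Perth, Vilnius, Sofia, Manila]
Visit Perth → queue [Vilnius, Sofia, Manila]
Visit Vilnius → queue [Sofia, Manila]
Visit Sofia → queue [Manila]
Visit Manila → queue []

Visit order: Bern, Seoul, Porto, Milan, Kyoto, Delhi, Bogota, Accra, Quito, Hanoi, Tokyo, Riga, Dakar, Rabat, Perth, Vilnius, Sofia, Manila

Quito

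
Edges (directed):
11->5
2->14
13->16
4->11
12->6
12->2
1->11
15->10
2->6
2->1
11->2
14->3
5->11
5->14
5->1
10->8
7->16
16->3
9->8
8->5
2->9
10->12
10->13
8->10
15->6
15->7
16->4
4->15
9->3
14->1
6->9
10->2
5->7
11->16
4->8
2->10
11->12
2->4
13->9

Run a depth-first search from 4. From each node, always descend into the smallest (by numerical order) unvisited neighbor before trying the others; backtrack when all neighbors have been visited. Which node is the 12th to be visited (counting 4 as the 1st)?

13

Visit 4
4 → 8
8 → 5
5 → 1
1 → 11
11 → 2
2 → 6
6 → 9
9 → 3
2 → 10
10 → 12
10 → 13
13 → 16
2 → 14
5 → 7
4 → 15

Visit order: 4, 8, 5, 1, 11, 2, 6, 9, 3, 10, 12, 13, 16, 14, 7, 15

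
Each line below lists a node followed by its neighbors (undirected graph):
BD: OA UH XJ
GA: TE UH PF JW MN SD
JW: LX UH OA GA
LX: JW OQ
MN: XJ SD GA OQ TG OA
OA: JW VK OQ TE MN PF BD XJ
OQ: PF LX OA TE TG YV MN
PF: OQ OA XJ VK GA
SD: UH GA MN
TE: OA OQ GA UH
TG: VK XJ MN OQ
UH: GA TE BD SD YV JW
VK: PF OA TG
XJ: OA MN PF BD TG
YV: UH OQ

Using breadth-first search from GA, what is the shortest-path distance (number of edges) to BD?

2

Level 0: GA
Level 1: JW, MN, PF, SD, TE, UH
Level 2: BD, LX, OA, OQ, TG, VK, XJ, YV
BD first appears at level 2.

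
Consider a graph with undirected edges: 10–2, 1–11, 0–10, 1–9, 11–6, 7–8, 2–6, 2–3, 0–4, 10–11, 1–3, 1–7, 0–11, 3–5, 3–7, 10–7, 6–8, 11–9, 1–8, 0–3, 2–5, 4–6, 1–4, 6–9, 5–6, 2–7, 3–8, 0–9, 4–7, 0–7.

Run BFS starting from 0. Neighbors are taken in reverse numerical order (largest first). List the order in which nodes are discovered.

0 11 10 9 7 4 3 6 1 2 8 5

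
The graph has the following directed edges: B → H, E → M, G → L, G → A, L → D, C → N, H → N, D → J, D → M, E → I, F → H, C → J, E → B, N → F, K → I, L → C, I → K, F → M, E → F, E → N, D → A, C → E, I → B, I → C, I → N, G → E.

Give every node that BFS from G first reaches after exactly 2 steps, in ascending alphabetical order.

Level 0: G
Level 1: A, E, L
Level 2: B, C, D, F, I, M, N
Level 3: H, J, K

B, C, D, F, I, M, N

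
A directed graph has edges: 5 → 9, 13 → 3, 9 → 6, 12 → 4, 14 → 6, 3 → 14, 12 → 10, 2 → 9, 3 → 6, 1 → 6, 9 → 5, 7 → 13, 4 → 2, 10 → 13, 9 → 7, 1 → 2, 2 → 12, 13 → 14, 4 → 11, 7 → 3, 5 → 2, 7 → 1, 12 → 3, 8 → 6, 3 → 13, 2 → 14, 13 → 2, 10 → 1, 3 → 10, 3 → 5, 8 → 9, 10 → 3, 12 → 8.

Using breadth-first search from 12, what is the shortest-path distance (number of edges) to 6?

Level 0: 12
Level 1: 3, 4, 8, 10
Level 2: 1, 2, 5, 6, 9, 11, 13, 14
Level 3: 7
6 first appears at level 2.

2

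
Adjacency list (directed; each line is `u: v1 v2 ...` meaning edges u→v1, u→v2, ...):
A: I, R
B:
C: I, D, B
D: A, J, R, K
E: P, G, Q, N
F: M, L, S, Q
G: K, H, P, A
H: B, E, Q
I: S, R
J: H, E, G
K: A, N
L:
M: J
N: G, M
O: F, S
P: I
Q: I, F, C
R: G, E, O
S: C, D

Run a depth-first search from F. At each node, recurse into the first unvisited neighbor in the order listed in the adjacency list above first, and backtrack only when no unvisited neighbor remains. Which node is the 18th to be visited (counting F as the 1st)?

Q

Visit F
F → M
M → J
J → H
H → B
H → E
E → P
P → I
I → S
S → C
C → D
D → A
A → R
R → G
G → K
K → N
R → O
E → Q
F → L

Visit order: F, M, J, H, B, E, P, I, S, C, D, A, R, G, K, N, O, Q, L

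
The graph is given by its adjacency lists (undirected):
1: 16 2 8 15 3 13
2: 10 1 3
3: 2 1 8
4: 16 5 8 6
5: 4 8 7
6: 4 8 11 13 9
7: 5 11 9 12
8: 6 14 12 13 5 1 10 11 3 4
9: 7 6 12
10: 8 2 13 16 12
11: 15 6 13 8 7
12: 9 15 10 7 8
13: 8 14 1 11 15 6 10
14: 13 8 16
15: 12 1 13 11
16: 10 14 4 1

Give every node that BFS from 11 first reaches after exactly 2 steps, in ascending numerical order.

1, 3, 4, 5, 9, 10, 12, 14

Level 0: 11
Level 1: 6, 7, 8, 13, 15
Level 2: 1, 3, 4, 5, 9, 10, 12, 14
Level 3: 2, 16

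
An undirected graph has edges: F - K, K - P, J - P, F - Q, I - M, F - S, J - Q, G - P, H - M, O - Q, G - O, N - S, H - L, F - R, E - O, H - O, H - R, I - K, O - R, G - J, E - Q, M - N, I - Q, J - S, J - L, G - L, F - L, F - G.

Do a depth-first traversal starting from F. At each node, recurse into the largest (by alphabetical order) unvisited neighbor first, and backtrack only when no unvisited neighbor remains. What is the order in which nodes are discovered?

Visit F
F → S
S → N
N → M
M → I
I → Q
Q → O
O → R
R → H
H → L
L → J
J → P
P → K
P → G
O → E

F S N M I Q O R H L J P K G E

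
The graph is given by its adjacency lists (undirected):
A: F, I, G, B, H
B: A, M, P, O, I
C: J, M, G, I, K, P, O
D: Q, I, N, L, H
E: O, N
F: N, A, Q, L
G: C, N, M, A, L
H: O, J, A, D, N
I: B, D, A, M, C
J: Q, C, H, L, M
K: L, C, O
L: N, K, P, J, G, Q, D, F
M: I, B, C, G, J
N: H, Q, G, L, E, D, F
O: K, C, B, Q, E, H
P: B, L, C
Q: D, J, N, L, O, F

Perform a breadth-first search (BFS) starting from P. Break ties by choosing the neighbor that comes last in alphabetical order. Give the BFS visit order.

Visit P; enqueue L, C, B → queue [L, C, B]
Visit L; enqueue Q, N, K, J, G, F, D → queue [C, B, Q, N, K, J, G, F, D]
Visit C; enqueue O, M, I → queue [B, Q, N, K, J, G, F, D, O, M, I]
Visit B; enqueue A → queue [Q, N, K, J, G, F, D, O, M, I, A]
Visit Q → queue [N, K, J, G, F, D, O, M, I, A]
Visit N; enqueue H, E → queue [K, J, G, F, D, O, M, I, A, H, E]
Visit K → queue [J, G, F, D, O, M, I, A, H, E]
Visit J → queue [G, F, D, O, M, I, A, H, E]
Visit G → queue [F, D, O, M, I, A, H, E]
Visit F → queue [D, O, M, I, A, H, E]
Visit D → queue [O, M, I, A, H, E]
Visit O → queue [M, I, A, H, E]
Visit M → queue [I, A, H, E]
Visit I → queue [A, H, E]
Visit A → queue [H, E]
Visit H → queue [E]
Visit E → queue []

P → L → C → B → Q → N → K → J → G → F → D → O → M → I → A → H → E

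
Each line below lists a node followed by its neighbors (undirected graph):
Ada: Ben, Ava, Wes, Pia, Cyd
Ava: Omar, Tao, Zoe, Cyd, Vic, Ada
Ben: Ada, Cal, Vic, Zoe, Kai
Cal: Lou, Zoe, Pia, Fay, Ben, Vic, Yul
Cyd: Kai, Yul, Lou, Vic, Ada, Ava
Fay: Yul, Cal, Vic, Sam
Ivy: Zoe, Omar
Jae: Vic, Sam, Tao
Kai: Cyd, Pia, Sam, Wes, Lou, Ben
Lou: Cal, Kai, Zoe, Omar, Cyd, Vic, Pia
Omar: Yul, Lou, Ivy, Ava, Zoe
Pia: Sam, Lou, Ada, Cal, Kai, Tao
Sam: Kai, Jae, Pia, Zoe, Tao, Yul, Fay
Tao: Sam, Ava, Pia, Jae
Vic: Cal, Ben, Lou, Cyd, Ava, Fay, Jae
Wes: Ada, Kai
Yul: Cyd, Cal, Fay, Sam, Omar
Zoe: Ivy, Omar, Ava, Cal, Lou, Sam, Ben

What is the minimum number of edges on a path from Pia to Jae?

Level 0: Pia
Level 1: Ada, Cal, Kai, Lou, Sam, Tao
Level 2: Ava, Ben, Cyd, Fay, Jae, Omar, Vic, Wes, Yul, Zoe
Level 3: Ivy
Jae first appears at level 2.

2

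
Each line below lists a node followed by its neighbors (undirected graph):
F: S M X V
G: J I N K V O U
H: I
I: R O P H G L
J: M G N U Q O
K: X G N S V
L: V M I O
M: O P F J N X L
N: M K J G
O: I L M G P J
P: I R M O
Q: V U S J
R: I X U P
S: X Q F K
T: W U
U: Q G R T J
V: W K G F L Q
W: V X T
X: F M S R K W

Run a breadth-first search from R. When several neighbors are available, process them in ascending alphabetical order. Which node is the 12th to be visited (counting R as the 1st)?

Q

Visit R; enqueue I, P, U, X → queue [I, P, U, X]
Visit I; enqueue G, H, L, O → queue [P, U, X, G, H, L, O]
Visit P; enqueue M → queue [U, X, G, H, L, O, M]
Visit U; enqueue J, Q, T → queue [X, G, H, L, O, M, J, Q, T]
Visit X; enqueue F, K, S, W → queue [G, H, L, O, M, J, Q, T, F, K, S, W]
Visit G; enqueue N, V → queue [H, L, O, M, J, Q, T, F, K, S, W, N, V]
Visit H → queue [L, O, M, J, Q, T, F, K, S, W, N, V]
Visit L → queue [O, M, J, Q, T, F, K, S, W, N, V]
Visit O → queue [M, J, Q, T, F, K, S, W, N, V]
Visit M → queue [J, Q, T, F, K, S, W, N, V]
Visit J → queue [Q, T, F, K, S, W, N, V]
Visit Q → queue [T, F, K, S, W, N, V]
Visit T → queue [F, K, S, W, N, V]
Visit F → queue [K, S, W, N, V]
Visit K → queue [S, W, N, V]
Visit S → queue [W, N, V]
Visit W → queue [N, V]
Visit N → queue [V]
Visit V → queue []

Visit order: R, I, P, U, X, G, H, L, O, M, J, Q, T, F, K, S, W, N, V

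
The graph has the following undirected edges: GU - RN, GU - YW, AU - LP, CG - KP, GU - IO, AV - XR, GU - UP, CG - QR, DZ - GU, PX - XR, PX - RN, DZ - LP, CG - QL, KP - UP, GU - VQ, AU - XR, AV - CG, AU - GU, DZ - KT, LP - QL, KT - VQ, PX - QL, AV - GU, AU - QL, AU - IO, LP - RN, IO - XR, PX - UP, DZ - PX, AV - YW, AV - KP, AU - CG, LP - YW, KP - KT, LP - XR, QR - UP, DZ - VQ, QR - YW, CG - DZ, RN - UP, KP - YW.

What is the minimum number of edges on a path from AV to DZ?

Level 0: AV
Level 1: CG, GU, KP, XR, YW
Level 2: AU, DZ, IO, KT, LP, PX, QL, QR, RN, UP, VQ
DZ first appears at level 2.

2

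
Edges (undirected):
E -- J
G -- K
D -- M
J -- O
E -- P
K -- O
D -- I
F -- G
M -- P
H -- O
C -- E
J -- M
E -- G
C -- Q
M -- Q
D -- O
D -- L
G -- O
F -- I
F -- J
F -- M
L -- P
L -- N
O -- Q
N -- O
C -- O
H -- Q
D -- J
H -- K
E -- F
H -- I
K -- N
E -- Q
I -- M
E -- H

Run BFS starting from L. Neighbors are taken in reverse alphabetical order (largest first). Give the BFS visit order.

Visit L; enqueue P, N, D → queue [P, N, D]
Visit P; enqueue M, E → queue [N, D, M, E]
Visit N; enqueue O, K → queue [D, M, E, O, K]
Visit D; enqueue J, I → queue [M, E, O, K, J, I]
Visit M; enqueue Q, F → queue [E, O, K, J, I, Q, F]
Visit E; enqueue H, G, C → queue [O, K, J, I, Q, F, H, G, C]
Visit O → queue [K, J, I, Q, F, H, G, C]
Visit K → queue [J, I, Q, F, H, G, C]
Visit J → queue [I, Q, F, H, G, C]
Visit I → queue [Q, F, H, G, C]
Visit Q → queue [F, H, G, C]
Visit F → queue [H, G, C]
Visit H → queue [G, C]
Visit G → queue [C]
Visit C → queue []

L -> P -> N -> D -> M -> E -> O -> K -> J -> I -> Q -> F -> H -> G -> C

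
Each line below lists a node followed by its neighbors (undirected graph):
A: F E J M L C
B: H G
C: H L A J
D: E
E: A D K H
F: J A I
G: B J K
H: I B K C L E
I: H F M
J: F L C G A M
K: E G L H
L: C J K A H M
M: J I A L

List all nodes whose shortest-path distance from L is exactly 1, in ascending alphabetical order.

Level 0: L
Level 1: A, C, H, J, K, M
Level 2: B, E, F, G, I
Level 3: D

A, C, H, J, K, M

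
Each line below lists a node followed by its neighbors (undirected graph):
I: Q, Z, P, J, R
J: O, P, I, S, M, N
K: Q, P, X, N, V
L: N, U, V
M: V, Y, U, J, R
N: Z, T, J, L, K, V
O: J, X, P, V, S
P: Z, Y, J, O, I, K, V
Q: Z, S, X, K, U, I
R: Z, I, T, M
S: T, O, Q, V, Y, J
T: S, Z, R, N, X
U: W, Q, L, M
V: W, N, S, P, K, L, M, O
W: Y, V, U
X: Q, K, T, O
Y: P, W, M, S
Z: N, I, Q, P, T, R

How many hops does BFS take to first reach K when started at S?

2

Level 0: S
Level 1: J, O, Q, T, V, Y
Level 2: I, K, L, M, N, P, R, U, W, X, Z
K first appears at level 2.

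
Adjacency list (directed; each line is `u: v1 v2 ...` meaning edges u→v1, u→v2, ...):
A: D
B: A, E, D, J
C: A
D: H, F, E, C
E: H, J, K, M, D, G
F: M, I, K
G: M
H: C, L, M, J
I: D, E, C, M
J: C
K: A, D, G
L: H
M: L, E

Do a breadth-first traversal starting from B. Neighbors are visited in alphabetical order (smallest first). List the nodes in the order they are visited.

Visit B; enqueue A, D, E, J → queue [A, D, E, J]
Visit A → queue [D, E, J]
Visit D; enqueue C, F, H → queue [E, J, C, F, H]
Visit E; enqueue G, K, M → queue [J, C, F, H, G, K, M]
Visit J → queue [C, F, H, G, K, M]
Visit C → queue [F, H, G, K, M]
Visit F; enqueue I → queue [H, G, K, M, I]
Visit H; enqueue L → queue [G, K, M, I, L]
Visit G → queue [K, M, I, L]
Visit K → queue [M, I, L]
Visit M → queue [I, L]
Visit I → queue [L]
Visit L → queue []

B -> A -> D -> E -> J -> C -> F -> H -> G -> K -> M -> I -> L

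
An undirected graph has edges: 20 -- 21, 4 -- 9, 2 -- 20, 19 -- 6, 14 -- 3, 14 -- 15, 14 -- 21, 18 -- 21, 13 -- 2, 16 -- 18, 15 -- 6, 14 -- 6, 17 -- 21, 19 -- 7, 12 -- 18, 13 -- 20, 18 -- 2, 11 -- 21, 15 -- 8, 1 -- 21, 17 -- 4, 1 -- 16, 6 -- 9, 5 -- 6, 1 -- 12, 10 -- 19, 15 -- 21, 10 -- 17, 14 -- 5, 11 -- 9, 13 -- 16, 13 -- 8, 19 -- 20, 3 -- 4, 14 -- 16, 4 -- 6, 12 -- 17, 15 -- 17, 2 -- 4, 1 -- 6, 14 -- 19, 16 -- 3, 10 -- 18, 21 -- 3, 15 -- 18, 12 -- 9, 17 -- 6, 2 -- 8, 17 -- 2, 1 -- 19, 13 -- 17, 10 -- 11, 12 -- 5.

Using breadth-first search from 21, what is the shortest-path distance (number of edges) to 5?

Level 0: 21
Level 1: 1, 3, 11, 14, 15, 17, 18, 20
Level 2: 2, 4, 5, 6, 8, 9, 10, 12, 13, 16, 19
Level 3: 7
5 first appears at level 2.

2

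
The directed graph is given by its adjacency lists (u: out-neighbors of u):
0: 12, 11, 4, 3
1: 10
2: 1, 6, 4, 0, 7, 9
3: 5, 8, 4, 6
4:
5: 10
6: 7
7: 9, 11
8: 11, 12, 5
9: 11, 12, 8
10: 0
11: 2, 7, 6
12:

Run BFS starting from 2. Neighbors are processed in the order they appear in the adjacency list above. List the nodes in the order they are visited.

2 → 1 → 6 → 4 → 0 → 7 → 9 → 10 → 12 → 11 → 3 → 8 → 5

Visit 2; enqueue 1, 6, 4, 0, 7, 9 → queue [1, 6, 4, 0, 7, 9]
Visit 1; enqueue 10 → queue [6, 4, 0, 7, 9, 10]
Visit 6 → queue [4, 0, 7, 9, 10]
Visit 4 → queue [0, 7, 9, 10]
Visit 0; enqueue 12, 11, 3 → queue [7, 9, 10, 12, 11, 3]
Visit 7 → queue [9, 10, 12, 11, 3]
Visit 9; enqueue 8 → queue [10, 12, 11, 3, 8]
Visit 10 → queue [12, 11, 3, 8]
Visit 12 → queue [11, 3, 8]
Visit 11 → queue [3, 8]
Visit 3; enqueue 5 → queue [8, 5]
Visit 8 → queue [5]
Visit 5 → queue []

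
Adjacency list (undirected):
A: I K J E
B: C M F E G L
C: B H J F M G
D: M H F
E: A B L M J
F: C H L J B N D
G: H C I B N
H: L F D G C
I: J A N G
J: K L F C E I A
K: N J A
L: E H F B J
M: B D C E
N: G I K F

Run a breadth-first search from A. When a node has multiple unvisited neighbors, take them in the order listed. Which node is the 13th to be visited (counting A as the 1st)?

Visit A; enqueue I, K, J, E → queue [I, K, J, E]
Visit I; enqueue N, G → queue [K, J, E, N, G]
Visit K → queue [J, E, N, G]
Visit J; enqueue L, F, C → queue [E, N, G, L, F, C]
Visit E; enqueue B, M → queue [N, G, L, F, C, B, M]
Visit N → queue [G, L, F, C, B, M]
Visit G; enqueue H → queue [L, F, C, B, M, H]
Visit L → queue [F, C, B, M, H]
Visit F; enqueue D → queue [C, B, M, H, D]
Visit C → queue [B, M, H, D]
Visit B → queue [M, H, D]
Visit M → queue [H, D]
Visit H → queue [D]
Visit D → queue []

Visit order: A, I, K, J, E, N, G, L, F, C, B, M, H, D

H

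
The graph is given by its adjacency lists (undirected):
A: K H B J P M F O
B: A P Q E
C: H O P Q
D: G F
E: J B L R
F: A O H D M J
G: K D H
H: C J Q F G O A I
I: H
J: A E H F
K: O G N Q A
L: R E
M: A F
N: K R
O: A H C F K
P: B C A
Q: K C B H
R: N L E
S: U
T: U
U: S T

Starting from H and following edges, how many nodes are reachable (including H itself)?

18

BFS from H visits: H, Q, O, J, I, G, F, C, A, K, B, E, D, M, P, N, R, L
Reachable nodes: 18 of 21 total.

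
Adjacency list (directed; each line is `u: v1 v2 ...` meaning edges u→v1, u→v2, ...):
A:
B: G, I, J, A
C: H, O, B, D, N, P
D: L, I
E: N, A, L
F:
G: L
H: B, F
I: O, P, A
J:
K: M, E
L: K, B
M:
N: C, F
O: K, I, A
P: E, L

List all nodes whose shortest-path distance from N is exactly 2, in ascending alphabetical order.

B, D, H, O, P

Level 0: N
Level 1: C, F
Level 2: B, D, H, O, P
Level 3: A, E, G, I, J, K, L
Level 4: M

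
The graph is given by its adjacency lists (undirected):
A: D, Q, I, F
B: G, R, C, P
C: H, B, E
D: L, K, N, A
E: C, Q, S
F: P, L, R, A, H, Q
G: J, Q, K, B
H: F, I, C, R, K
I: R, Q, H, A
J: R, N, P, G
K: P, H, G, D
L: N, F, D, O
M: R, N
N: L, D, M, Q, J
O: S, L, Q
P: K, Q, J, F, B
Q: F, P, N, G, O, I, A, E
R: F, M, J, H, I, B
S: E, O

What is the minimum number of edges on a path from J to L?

Level 0: J
Level 1: G, N, P, R
Level 2: B, D, F, H, I, K, L, M, Q
Level 3: A, C, E, O
Level 4: S
L first appears at level 2.

2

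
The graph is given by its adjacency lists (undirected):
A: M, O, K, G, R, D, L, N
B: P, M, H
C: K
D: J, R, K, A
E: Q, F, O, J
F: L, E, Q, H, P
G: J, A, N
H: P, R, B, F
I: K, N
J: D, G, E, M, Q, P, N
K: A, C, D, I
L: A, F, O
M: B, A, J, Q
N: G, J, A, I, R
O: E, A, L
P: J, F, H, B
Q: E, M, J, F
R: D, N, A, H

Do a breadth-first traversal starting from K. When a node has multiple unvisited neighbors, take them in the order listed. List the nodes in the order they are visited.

Visit K; enqueue A, C, D, I → queue [A, C, D, I]
Visit A; enqueue M, O, G, R, L, N → queue [C, D, I, M, O, G, R, L, N]
Visit C → queue [D, I, M, O, G, R, L, N]
Visit D; enqueue J → queue [I, M, O, G, R, L, N, J]
Visit I → queue [M, O, G, R, L, N, J]
Visit M; enqueue B, Q → queue [O, G, R, L, N, J, B, Q]
Visit O; enqueue E → queue [G, R, L, N, J, B, Q, E]
Visit G → queue [R, L, N, J, B, Q, E]
Visit R; enqueue H → queue [L, N, J, B, Q, E, H]
Visit L; enqueue F → queue [N, J, B, Q, E, H, F]
Visit N → queue [J, B, Q, E, H, F]
Visit J; enqueue P → queue [B, Q, E, H, F, P]
Visit B → queue [Q, E, H, F, P]
Visit Q → queue [E, H, F, P]
Visit E → queue [H, F, P]
Visit H → queue [F, P]
Visit F → queue [P]
Visit P → queue []

K A C D I M O G R L N J B Q E H F P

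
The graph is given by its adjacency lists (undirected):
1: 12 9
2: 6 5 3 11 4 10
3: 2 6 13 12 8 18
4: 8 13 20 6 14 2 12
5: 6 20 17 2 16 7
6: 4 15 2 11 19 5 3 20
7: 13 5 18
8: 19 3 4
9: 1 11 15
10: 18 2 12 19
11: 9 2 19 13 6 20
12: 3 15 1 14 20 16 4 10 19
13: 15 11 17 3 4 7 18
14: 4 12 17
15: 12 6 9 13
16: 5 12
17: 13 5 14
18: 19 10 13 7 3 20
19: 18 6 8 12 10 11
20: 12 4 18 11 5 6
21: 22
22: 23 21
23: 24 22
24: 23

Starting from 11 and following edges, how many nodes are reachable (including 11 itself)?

BFS from 11 visits: 11, 2, 6, 9, 13, 19, 20, 3, 4, 5, 10, 15, 1, 7, 17, 18, 8, 12, 14, 16
Reachable nodes: 20 of 24 total.

20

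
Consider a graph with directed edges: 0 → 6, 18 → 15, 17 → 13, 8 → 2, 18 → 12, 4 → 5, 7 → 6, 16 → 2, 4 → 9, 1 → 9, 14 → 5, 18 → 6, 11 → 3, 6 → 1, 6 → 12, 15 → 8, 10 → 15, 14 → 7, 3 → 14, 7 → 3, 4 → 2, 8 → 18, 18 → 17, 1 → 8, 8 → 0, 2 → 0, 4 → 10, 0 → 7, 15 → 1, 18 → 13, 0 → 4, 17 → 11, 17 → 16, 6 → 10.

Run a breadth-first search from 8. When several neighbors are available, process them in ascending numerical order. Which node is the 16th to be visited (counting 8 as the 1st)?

3

Visit 8; enqueue 0, 2, 18 → queue [0, 2, 18]
Visit 0; enqueue 4, 6, 7 → queue [2, 18, 4, 6, 7]
Visit 2 → queue [18, 4, 6, 7]
Visit 18; enqueue 12, 13, 15, 17 → queue [4, 6, 7, 12, 13, 15, 17]
Visit 4; enqueue 5, 9, 10 → queue [6, 7, 12, 13, 15, 17, 5, 9, 10]
Visit 6; enqueue 1 → queue [7, 12, 13, 15, 17, 5, 9, 10, 1]
Visit 7; enqueue 3 → queue [12, 13, 15, 17, 5, 9, 10, 1, 3]
Visit 12 → queue [13, 15, 17, 5, 9, 10, 1, 3]
Visit 13 → queue [15, 17, 5, 9, 10, 1, 3]
Visit 15 → queue [17, 5, 9, 10, 1, 3]
Visit 17; enqueue 11, 16 → queue [5, 9, 10, 1, 3, 11, 16]
Visit 5 → queue [9, 10, 1, 3, 11, 16]
Visit 9 → queue [10, 1, 3, 11, 16]
Visit 10 → queue [1, 3, 11, 16]
Visit 1 → queue [3, 11, 16]
Visit 3; enqueue 14 → queue [11, 16, 14]
Visit 11 → queue [16, 14]
Visit 16 → queue [14]
Visit 14 → queue []

Visit order: 8, 0, 2, 18, 4, 6, 7, 12, 13, 15, 17, 5, 9, 10, 1, 3, 11, 16, 14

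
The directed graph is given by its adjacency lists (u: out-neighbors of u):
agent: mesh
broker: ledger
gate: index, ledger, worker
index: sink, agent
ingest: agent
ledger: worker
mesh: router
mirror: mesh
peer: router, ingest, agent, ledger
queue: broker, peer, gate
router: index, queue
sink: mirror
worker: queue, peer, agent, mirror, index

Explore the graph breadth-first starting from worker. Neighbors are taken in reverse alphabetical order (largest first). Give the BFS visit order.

worker queue peer mirror index agent gate broker router ledger ingest mesh sink

Visit worker; enqueue queue, peer, mirror, index, agent → queue [queue, peer, mirror, index, agent]
Visit queue; enqueue gate, broker → queue [peer, mirror, index, agent, gate, broker]
Visit peer; enqueue router, ledger, ingest → queue [mirror, index, agent, gate, broker, router, ledger, ingest]
Visit mirror; enqueue mesh → queue [index, agent, gate, broker, router, ledger, ingest, mesh]
Visit index; enqueue sink → queue [agent, gate, broker, router, ledger, ingest, mesh, sink]
Visit agent → queue [gate, broker, router, ledger, ingest, mesh, sink]
Visit gate → queue [broker, router, ledger, ingest, mesh, sink]
Visit broker → queue [router, ledger, ingest, mesh, sink]
Visit router → queue [ledger, ingest, mesh, sink]
Visit ledger → queue [ingest, mesh, sink]
Visit ingest → queue [mesh, sink]
Visit mesh → queue [sink]
Visit sink → queue []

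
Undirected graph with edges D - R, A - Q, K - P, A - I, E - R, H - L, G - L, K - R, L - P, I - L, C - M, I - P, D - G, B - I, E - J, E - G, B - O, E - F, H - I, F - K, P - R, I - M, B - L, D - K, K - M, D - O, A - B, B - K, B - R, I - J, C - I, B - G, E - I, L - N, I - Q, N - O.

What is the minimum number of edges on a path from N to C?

3

Level 0: N
Level 1: L, O
Level 2: B, D, G, H, I, P
Level 3: A, C, E, J, K, M, Q, R
Level 4: F
C first appears at level 3.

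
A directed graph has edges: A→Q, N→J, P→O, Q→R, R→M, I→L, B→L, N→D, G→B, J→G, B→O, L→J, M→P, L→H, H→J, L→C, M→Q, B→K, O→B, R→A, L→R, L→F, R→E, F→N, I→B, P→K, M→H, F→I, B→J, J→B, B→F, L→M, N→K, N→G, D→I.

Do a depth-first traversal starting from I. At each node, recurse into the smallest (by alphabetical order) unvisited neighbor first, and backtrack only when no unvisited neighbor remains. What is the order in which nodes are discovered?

Visit I
I → B
B → F
F → N
N → D
N → G
N → J
N → K
B → L
L → C
L → H
L → M
M → P
P → O
M → Q
Q → R
R → A
R → E

I, B, F, N, D, G, J, K, L, C, H, M, P, O, Q, R, A, E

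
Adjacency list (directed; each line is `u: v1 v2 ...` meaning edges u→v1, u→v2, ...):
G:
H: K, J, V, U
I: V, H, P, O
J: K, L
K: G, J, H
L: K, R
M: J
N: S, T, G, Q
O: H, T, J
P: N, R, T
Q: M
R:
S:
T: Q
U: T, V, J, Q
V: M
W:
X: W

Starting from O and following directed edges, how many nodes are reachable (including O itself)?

12

BFS from O visits: O, H, T, J, K, V, U, Q, L, G, M, R
Reachable nodes: 12 of 18 total.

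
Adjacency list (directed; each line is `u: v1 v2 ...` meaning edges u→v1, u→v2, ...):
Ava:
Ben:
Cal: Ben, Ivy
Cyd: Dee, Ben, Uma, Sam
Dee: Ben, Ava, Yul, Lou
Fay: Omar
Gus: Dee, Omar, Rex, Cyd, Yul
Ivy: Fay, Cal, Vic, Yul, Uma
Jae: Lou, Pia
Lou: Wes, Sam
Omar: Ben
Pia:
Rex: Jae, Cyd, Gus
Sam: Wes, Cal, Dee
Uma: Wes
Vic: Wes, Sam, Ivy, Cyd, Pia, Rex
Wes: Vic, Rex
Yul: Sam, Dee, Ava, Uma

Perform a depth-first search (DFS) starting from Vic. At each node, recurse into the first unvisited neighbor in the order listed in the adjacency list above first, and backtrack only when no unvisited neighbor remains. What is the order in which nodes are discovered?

Visit Vic
Vic → Wes
Wes → Rex
Rex → Jae
Jae → Lou
Lou → Sam
Sam → Cal
Cal → Ben
Cal → Ivy
Ivy → Fay
Fay → Omar
Ivy → Yul
Yul → Dee
Dee → Ava
Yul → Uma
Jae → Pia
Rex → Cyd
Rex → Gus

Vic -> Wes -> Rex -> Jae -> Lou -> Sam -> Cal -> Ben -> Ivy -> Fay -> Omar -> Yul -> Dee -> Ava -> Uma -> Pia -> Cyd -> Gus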